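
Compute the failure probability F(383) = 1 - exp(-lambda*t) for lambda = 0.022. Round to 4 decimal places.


lambda = 0.022, t = 383
lambda * t = 8.426
exp(-8.426) = 0.0002
F(t) = 1 - 0.0002
F(t) = 0.9998

0.9998


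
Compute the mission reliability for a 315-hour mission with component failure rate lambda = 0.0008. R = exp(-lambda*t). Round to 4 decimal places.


lambda = 0.0008
mission_time = 315
lambda * t = 0.0008 * 315 = 0.252
R = exp(-0.252)
R = 0.7772

0.7772


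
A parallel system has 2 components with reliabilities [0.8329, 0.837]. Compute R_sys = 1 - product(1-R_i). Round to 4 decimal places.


Components: [0.8329, 0.837]
(1 - 0.8329) = 0.1671, running product = 0.1671
(1 - 0.837) = 0.163, running product = 0.0272
Product of (1-R_i) = 0.0272
R_sys = 1 - 0.0272 = 0.9728

0.9728


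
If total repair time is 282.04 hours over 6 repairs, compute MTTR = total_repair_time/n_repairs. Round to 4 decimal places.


total_repair_time = 282.04
n_repairs = 6
MTTR = 282.04 / 6
MTTR = 47.0067

47.0067


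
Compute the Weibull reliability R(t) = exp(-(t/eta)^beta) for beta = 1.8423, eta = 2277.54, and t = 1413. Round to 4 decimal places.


beta = 1.8423, eta = 2277.54, t = 1413
t/eta = 1413 / 2277.54 = 0.6204
(t/eta)^beta = 0.6204^1.8423 = 0.415
R(t) = exp(-0.415)
R(t) = 0.6603

0.6603


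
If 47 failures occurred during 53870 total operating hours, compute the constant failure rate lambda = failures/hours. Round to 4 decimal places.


failures = 47
total_hours = 53870
lambda = 47 / 53870
lambda = 0.0009

0.0009


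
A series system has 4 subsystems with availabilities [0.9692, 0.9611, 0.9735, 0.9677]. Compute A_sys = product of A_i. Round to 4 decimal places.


Subsystems: [0.9692, 0.9611, 0.9735, 0.9677]
After subsystem 1 (A=0.9692): product = 0.9692
After subsystem 2 (A=0.9611): product = 0.9315
After subsystem 3 (A=0.9735): product = 0.9068
After subsystem 4 (A=0.9677): product = 0.8775
A_sys = 0.8775

0.8775


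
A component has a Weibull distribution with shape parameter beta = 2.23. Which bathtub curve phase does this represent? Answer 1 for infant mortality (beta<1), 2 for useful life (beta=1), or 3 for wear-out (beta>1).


beta = 2.23
Compare beta to 1:
beta < 1 => infant mortality (phase 1)
beta = 1 => useful life (phase 2)
beta > 1 => wear-out (phase 3)
Since beta = 2.23, this is wear-out (increasing failure rate)
Phase = 3

3


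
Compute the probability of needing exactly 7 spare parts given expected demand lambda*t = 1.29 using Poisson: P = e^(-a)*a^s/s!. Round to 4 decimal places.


a = 1.29, s = 7
e^(-a) = e^(-1.29) = 0.2753
a^s = 1.29^7 = 5.9447
s! = 5040
P = 0.2753 * 5.9447 / 5040
P = 0.0003

0.0003


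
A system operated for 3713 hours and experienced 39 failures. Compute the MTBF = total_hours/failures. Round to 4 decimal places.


total_hours = 3713
failures = 39
MTBF = 3713 / 39
MTBF = 95.2051

95.2051


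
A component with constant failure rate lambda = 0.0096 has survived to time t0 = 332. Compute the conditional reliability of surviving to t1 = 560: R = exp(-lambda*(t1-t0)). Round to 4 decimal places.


lambda = 0.0096
t0 = 332, t1 = 560
t1 - t0 = 228
lambda * (t1-t0) = 0.0096 * 228 = 2.1888
R = exp(-2.1888)
R = 0.1121

0.1121


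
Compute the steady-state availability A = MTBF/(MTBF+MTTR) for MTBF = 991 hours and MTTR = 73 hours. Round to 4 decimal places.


MTBF = 991
MTTR = 73
MTBF + MTTR = 1064
A = 991 / 1064
A = 0.9314

0.9314


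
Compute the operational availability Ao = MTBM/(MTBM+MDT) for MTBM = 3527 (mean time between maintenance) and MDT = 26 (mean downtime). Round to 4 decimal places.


MTBM = 3527
MDT = 26
MTBM + MDT = 3553
Ao = 3527 / 3553
Ao = 0.9927

0.9927


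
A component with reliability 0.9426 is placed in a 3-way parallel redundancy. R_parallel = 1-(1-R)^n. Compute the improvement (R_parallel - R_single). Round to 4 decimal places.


R_single = 0.9426, n = 3
1 - R_single = 0.0574
(1 - R_single)^n = 0.0574^3 = 0.0002
R_parallel = 1 - 0.0002 = 0.9998
Improvement = 0.9998 - 0.9426
Improvement = 0.0572

0.0572


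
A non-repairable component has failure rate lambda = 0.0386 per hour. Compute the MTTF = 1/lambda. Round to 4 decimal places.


lambda = 0.0386
MTTF = 1 / 0.0386
MTTF = 25.9067

25.9067


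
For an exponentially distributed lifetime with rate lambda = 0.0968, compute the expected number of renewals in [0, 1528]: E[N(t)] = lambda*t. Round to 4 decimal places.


lambda = 0.0968
t = 1528
E[N(t)] = lambda * t
E[N(t)] = 0.0968 * 1528
E[N(t)] = 147.9104

147.9104


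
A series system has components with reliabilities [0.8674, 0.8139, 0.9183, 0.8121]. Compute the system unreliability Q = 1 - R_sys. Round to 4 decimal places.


Components: [0.8674, 0.8139, 0.9183, 0.8121]
After component 1: product = 0.8674
After component 2: product = 0.706
After component 3: product = 0.6483
After component 4: product = 0.5265
R_sys = 0.5265
Q = 1 - 0.5265 = 0.4735

0.4735


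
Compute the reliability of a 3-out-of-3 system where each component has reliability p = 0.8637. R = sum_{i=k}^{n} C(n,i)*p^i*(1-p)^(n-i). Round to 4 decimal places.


k = 3, n = 3, p = 0.8637
i=3: C(3,3)=1 * 0.8637^3 * 0.1363^0 = 0.6443
R = sum of terms = 0.6443

0.6443


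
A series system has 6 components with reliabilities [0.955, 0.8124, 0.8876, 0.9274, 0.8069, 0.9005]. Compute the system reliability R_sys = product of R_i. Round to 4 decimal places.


Components: [0.955, 0.8124, 0.8876, 0.9274, 0.8069, 0.9005]
After component 1 (R=0.955): product = 0.955
After component 2 (R=0.8124): product = 0.7758
After component 3 (R=0.8876): product = 0.6886
After component 4 (R=0.9274): product = 0.6386
After component 5 (R=0.8069): product = 0.5153
After component 6 (R=0.9005): product = 0.464
R_sys = 0.464

0.464


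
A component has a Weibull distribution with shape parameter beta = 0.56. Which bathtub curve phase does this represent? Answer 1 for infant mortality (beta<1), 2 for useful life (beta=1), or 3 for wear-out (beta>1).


beta = 0.56
Compare beta to 1:
beta < 1 => infant mortality (phase 1)
beta = 1 => useful life (phase 2)
beta > 1 => wear-out (phase 3)
Since beta = 0.56, this is infant mortality (decreasing failure rate)
Phase = 1

1


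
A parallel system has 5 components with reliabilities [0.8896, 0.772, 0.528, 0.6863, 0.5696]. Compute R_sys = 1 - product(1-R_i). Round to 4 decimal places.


Components: [0.8896, 0.772, 0.528, 0.6863, 0.5696]
(1 - 0.8896) = 0.1104, running product = 0.1104
(1 - 0.772) = 0.228, running product = 0.0252
(1 - 0.528) = 0.472, running product = 0.0119
(1 - 0.6863) = 0.3137, running product = 0.0037
(1 - 0.5696) = 0.4304, running product = 0.0016
Product of (1-R_i) = 0.0016
R_sys = 1 - 0.0016 = 0.9984

0.9984


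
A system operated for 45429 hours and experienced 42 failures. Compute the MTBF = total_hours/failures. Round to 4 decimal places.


total_hours = 45429
failures = 42
MTBF = 45429 / 42
MTBF = 1081.6429

1081.6429


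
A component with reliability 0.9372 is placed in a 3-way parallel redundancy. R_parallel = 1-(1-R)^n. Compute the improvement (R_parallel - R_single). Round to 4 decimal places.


R_single = 0.9372, n = 3
1 - R_single = 0.0628
(1 - R_single)^n = 0.0628^3 = 0.0002
R_parallel = 1 - 0.0002 = 0.9998
Improvement = 0.9998 - 0.9372
Improvement = 0.0626

0.0626


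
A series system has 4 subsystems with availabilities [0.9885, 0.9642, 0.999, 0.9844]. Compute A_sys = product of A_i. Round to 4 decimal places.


Subsystems: [0.9885, 0.9642, 0.999, 0.9844]
After subsystem 1 (A=0.9885): product = 0.9885
After subsystem 2 (A=0.9642): product = 0.9531
After subsystem 3 (A=0.999): product = 0.9522
After subsystem 4 (A=0.9844): product = 0.9373
A_sys = 0.9373

0.9373


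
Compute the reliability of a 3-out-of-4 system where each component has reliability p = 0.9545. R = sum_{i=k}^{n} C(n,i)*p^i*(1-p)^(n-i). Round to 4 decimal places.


k = 3, n = 4, p = 0.9545
i=3: C(4,3)=4 * 0.9545^3 * 0.0455^1 = 0.1583
i=4: C(4,4)=1 * 0.9545^4 * 0.0455^0 = 0.83
R = sum of terms = 0.9883

0.9883


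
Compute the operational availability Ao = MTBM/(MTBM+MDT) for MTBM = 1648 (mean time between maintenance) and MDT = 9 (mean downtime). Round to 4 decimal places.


MTBM = 1648
MDT = 9
MTBM + MDT = 1657
Ao = 1648 / 1657
Ao = 0.9946

0.9946


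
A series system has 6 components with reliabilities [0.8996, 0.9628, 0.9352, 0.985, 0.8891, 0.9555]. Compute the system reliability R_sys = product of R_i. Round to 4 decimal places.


Components: [0.8996, 0.9628, 0.9352, 0.985, 0.8891, 0.9555]
After component 1 (R=0.8996): product = 0.8996
After component 2 (R=0.9628): product = 0.8661
After component 3 (R=0.9352): product = 0.81
After component 4 (R=0.985): product = 0.7979
After component 5 (R=0.8891): product = 0.7094
After component 6 (R=0.9555): product = 0.6778
R_sys = 0.6778

0.6778


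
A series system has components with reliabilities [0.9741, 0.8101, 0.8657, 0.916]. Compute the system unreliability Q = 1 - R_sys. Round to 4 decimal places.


Components: [0.9741, 0.8101, 0.8657, 0.916]
After component 1: product = 0.9741
After component 2: product = 0.7891
After component 3: product = 0.6831
After component 4: product = 0.6258
R_sys = 0.6258
Q = 1 - 0.6258 = 0.3742

0.3742


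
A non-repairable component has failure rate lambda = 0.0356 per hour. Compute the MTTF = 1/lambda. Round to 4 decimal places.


lambda = 0.0356
MTTF = 1 / 0.0356
MTTF = 28.0899

28.0899


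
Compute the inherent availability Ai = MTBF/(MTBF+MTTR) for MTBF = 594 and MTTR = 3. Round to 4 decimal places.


MTBF = 594
MTTR = 3
MTBF + MTTR = 597
Ai = 594 / 597
Ai = 0.995

0.995


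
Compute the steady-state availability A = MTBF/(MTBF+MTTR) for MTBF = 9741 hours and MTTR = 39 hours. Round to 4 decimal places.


MTBF = 9741
MTTR = 39
MTBF + MTTR = 9780
A = 9741 / 9780
A = 0.996

0.996


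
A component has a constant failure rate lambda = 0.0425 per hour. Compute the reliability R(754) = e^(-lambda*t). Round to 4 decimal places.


lambda = 0.0425
t = 754
lambda * t = 32.045
R(t) = e^(-32.045)
R(t) = 0.0

0.0


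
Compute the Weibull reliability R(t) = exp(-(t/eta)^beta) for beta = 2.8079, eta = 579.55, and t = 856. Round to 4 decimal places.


beta = 2.8079, eta = 579.55, t = 856
t/eta = 856 / 579.55 = 1.477
(t/eta)^beta = 1.477^2.8079 = 2.9896
R(t) = exp(-2.9896)
R(t) = 0.0503

0.0503


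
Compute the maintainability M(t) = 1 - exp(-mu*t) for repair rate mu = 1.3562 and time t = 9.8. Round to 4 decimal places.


mu = 1.3562, t = 9.8
mu * t = 1.3562 * 9.8 = 13.2908
exp(-13.2908) = 0.0
M(t) = 1 - 0.0
M(t) = 1.0

1.0


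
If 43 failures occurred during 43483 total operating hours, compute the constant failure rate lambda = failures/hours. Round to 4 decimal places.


failures = 43
total_hours = 43483
lambda = 43 / 43483
lambda = 0.001

0.001


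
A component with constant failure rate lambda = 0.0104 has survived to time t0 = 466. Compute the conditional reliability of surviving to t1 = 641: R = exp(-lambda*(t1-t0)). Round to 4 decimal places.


lambda = 0.0104
t0 = 466, t1 = 641
t1 - t0 = 175
lambda * (t1-t0) = 0.0104 * 175 = 1.82
R = exp(-1.82)
R = 0.162

0.162


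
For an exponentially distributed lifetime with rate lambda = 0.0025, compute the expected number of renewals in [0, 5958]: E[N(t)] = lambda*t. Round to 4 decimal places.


lambda = 0.0025
t = 5958
E[N(t)] = lambda * t
E[N(t)] = 0.0025 * 5958
E[N(t)] = 14.895

14.895


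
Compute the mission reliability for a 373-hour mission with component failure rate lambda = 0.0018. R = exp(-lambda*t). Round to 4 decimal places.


lambda = 0.0018
mission_time = 373
lambda * t = 0.0018 * 373 = 0.6714
R = exp(-0.6714)
R = 0.511

0.511


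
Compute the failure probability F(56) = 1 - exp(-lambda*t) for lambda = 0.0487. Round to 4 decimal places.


lambda = 0.0487, t = 56
lambda * t = 2.7272
exp(-2.7272) = 0.0654
F(t) = 1 - 0.0654
F(t) = 0.9346

0.9346


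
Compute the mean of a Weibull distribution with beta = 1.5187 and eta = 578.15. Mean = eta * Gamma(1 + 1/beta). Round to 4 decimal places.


beta = 1.5187, eta = 578.15
1/beta = 0.6585
1 + 1/beta = 1.6585
Gamma(1.6585) = 0.9014
Mean = 578.15 * 0.9014
Mean = 521.1583

521.1583


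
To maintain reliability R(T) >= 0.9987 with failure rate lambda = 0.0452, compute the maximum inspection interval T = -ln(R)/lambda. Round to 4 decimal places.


R_target = 0.9987
lambda = 0.0452
-ln(0.9987) = 0.0013
T = 0.0013 / 0.0452
T = 0.0288

0.0288


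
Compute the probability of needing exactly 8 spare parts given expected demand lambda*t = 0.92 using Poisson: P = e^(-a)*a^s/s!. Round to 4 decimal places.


a = 0.92, s = 8
e^(-a) = e^(-0.92) = 0.3985
a^s = 0.92^8 = 0.5132
s! = 40320
P = 0.3985 * 0.5132 / 40320
P = 0.0

0.0


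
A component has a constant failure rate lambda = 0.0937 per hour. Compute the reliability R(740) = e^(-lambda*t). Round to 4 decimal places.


lambda = 0.0937
t = 740
lambda * t = 69.338
R(t) = e^(-69.338)
R(t) = 0.0

0.0


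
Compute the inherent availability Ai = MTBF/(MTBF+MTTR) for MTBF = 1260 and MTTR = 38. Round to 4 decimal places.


MTBF = 1260
MTTR = 38
MTBF + MTTR = 1298
Ai = 1260 / 1298
Ai = 0.9707

0.9707


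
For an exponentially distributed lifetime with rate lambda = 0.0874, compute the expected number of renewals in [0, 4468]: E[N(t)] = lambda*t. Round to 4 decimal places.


lambda = 0.0874
t = 4468
E[N(t)] = lambda * t
E[N(t)] = 0.0874 * 4468
E[N(t)] = 390.5032

390.5032


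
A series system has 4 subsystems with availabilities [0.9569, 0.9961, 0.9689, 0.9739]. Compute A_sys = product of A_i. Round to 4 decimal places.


Subsystems: [0.9569, 0.9961, 0.9689, 0.9739]
After subsystem 1 (A=0.9569): product = 0.9569
After subsystem 2 (A=0.9961): product = 0.9532
After subsystem 3 (A=0.9689): product = 0.9235
After subsystem 4 (A=0.9739): product = 0.8994
A_sys = 0.8994

0.8994


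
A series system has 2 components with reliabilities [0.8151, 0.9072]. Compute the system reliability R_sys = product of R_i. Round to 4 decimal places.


Components: [0.8151, 0.9072]
After component 1 (R=0.8151): product = 0.8151
After component 2 (R=0.9072): product = 0.7395
R_sys = 0.7395

0.7395


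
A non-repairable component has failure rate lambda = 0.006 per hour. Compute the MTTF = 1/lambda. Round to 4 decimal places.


lambda = 0.006
MTTF = 1 / 0.006
MTTF = 166.6667

166.6667


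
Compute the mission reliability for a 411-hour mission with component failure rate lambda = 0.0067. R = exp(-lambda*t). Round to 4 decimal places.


lambda = 0.0067
mission_time = 411
lambda * t = 0.0067 * 411 = 2.7537
R = exp(-2.7537)
R = 0.0637

0.0637


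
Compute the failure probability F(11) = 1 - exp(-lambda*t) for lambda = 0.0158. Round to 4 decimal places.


lambda = 0.0158, t = 11
lambda * t = 0.1738
exp(-0.1738) = 0.8405
F(t) = 1 - 0.8405
F(t) = 0.1595

0.1595


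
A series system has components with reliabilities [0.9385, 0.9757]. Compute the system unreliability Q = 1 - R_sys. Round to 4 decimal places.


Components: [0.9385, 0.9757]
After component 1: product = 0.9385
After component 2: product = 0.9157
R_sys = 0.9157
Q = 1 - 0.9157 = 0.0843

0.0843


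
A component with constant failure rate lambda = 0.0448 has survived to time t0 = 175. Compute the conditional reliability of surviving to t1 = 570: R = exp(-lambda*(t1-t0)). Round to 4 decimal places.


lambda = 0.0448
t0 = 175, t1 = 570
t1 - t0 = 395
lambda * (t1-t0) = 0.0448 * 395 = 17.696
R = exp(-17.696)
R = 0.0

0.0


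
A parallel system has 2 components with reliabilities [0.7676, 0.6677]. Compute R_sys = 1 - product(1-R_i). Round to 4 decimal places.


Components: [0.7676, 0.6677]
(1 - 0.7676) = 0.2324, running product = 0.2324
(1 - 0.6677) = 0.3323, running product = 0.0772
Product of (1-R_i) = 0.0772
R_sys = 1 - 0.0772 = 0.9228

0.9228


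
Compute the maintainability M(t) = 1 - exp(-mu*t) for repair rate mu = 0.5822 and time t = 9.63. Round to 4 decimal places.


mu = 0.5822, t = 9.63
mu * t = 0.5822 * 9.63 = 5.6066
exp(-5.6066) = 0.0037
M(t) = 1 - 0.0037
M(t) = 0.9963

0.9963


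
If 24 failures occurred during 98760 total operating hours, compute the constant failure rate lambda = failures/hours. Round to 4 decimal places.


failures = 24
total_hours = 98760
lambda = 24 / 98760
lambda = 0.0002

0.0002


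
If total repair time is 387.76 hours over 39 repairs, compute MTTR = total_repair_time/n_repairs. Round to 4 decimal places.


total_repair_time = 387.76
n_repairs = 39
MTTR = 387.76 / 39
MTTR = 9.9426

9.9426


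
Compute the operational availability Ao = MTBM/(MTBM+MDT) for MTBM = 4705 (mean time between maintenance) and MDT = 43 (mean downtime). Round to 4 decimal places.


MTBM = 4705
MDT = 43
MTBM + MDT = 4748
Ao = 4705 / 4748
Ao = 0.9909

0.9909


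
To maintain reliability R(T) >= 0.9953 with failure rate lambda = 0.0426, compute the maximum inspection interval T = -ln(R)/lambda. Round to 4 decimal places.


R_target = 0.9953
lambda = 0.0426
-ln(0.9953) = 0.0047
T = 0.0047 / 0.0426
T = 0.1106

0.1106


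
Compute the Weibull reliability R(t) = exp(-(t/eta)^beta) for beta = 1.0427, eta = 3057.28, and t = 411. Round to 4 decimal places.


beta = 1.0427, eta = 3057.28, t = 411
t/eta = 411 / 3057.28 = 0.1344
(t/eta)^beta = 0.1344^1.0427 = 0.1234
R(t) = exp(-0.1234)
R(t) = 0.8839

0.8839


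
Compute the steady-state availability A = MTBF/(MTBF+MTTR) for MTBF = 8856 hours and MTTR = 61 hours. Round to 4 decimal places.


MTBF = 8856
MTTR = 61
MTBF + MTTR = 8917
A = 8856 / 8917
A = 0.9932

0.9932


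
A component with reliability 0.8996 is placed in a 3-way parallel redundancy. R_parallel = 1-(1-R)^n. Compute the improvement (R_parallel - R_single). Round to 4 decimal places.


R_single = 0.8996, n = 3
1 - R_single = 0.1004
(1 - R_single)^n = 0.1004^3 = 0.001
R_parallel = 1 - 0.001 = 0.999
Improvement = 0.999 - 0.8996
Improvement = 0.0994

0.0994


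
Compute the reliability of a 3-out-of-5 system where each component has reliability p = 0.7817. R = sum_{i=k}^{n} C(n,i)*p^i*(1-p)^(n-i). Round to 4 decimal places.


k = 3, n = 5, p = 0.7817
i=3: C(5,3)=10 * 0.7817^3 * 0.2183^2 = 0.2276
i=4: C(5,4)=5 * 0.7817^4 * 0.2183^1 = 0.4076
i=5: C(5,5)=1 * 0.7817^5 * 0.2183^0 = 0.2919
R = sum of terms = 0.9271

0.9271


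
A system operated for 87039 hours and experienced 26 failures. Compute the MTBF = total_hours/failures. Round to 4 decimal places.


total_hours = 87039
failures = 26
MTBF = 87039 / 26
MTBF = 3347.6538

3347.6538


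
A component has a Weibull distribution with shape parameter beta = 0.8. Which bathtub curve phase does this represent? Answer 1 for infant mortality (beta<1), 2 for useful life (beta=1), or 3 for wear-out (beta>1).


beta = 0.8
Compare beta to 1:
beta < 1 => infant mortality (phase 1)
beta = 1 => useful life (phase 2)
beta > 1 => wear-out (phase 3)
Since beta = 0.8, this is infant mortality (decreasing failure rate)
Phase = 1

1


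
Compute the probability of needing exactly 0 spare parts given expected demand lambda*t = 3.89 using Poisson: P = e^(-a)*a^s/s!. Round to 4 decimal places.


a = 3.89, s = 0
e^(-a) = e^(-3.89) = 0.0204
a^s = 3.89^0 = 1.0
s! = 1
P = 0.0204 * 1.0 / 1
P = 0.0204

0.0204


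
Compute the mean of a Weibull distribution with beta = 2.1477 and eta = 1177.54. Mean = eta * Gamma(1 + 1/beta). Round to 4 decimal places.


beta = 2.1477, eta = 1177.54
1/beta = 0.4656
1 + 1/beta = 1.4656
Gamma(1.4656) = 0.8856
Mean = 1177.54 * 0.8856
Mean = 1042.8412

1042.8412


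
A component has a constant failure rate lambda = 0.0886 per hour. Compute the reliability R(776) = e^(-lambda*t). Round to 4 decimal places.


lambda = 0.0886
t = 776
lambda * t = 68.7536
R(t) = e^(-68.7536)
R(t) = 0.0

0.0


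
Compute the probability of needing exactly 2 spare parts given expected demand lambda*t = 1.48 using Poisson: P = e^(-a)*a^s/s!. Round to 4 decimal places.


a = 1.48, s = 2
e^(-a) = e^(-1.48) = 0.2276
a^s = 1.48^2 = 2.1904
s! = 2
P = 0.2276 * 2.1904 / 2
P = 0.2493

0.2493


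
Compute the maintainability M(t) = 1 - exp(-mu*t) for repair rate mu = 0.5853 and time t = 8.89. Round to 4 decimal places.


mu = 0.5853, t = 8.89
mu * t = 0.5853 * 8.89 = 5.2033
exp(-5.2033) = 0.0055
M(t) = 1 - 0.0055
M(t) = 0.9945

0.9945


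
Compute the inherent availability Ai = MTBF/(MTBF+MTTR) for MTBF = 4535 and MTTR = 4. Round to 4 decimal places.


MTBF = 4535
MTTR = 4
MTBF + MTTR = 4539
Ai = 4535 / 4539
Ai = 0.9991

0.9991


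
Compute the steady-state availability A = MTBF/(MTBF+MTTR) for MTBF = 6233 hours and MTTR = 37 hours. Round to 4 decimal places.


MTBF = 6233
MTTR = 37
MTBF + MTTR = 6270
A = 6233 / 6270
A = 0.9941

0.9941


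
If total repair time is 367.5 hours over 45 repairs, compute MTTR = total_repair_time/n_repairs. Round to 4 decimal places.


total_repair_time = 367.5
n_repairs = 45
MTTR = 367.5 / 45
MTTR = 8.1667

8.1667


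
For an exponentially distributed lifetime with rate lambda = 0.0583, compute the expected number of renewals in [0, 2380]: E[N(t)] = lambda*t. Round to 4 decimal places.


lambda = 0.0583
t = 2380
E[N(t)] = lambda * t
E[N(t)] = 0.0583 * 2380
E[N(t)] = 138.754

138.754


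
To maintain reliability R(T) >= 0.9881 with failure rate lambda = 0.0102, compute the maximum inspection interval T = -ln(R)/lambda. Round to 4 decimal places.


R_target = 0.9881
lambda = 0.0102
-ln(0.9881) = 0.012
T = 0.012 / 0.0102
T = 1.1737

1.1737


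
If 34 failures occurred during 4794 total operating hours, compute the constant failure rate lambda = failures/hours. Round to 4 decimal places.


failures = 34
total_hours = 4794
lambda = 34 / 4794
lambda = 0.0071

0.0071


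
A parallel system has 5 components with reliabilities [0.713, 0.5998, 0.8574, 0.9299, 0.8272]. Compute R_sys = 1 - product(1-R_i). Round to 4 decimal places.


Components: [0.713, 0.5998, 0.8574, 0.9299, 0.8272]
(1 - 0.713) = 0.287, running product = 0.287
(1 - 0.5998) = 0.4002, running product = 0.1149
(1 - 0.8574) = 0.1426, running product = 0.0164
(1 - 0.9299) = 0.0701, running product = 0.0011
(1 - 0.8272) = 0.1728, running product = 0.0002
Product of (1-R_i) = 0.0002
R_sys = 1 - 0.0002 = 0.9998

0.9998


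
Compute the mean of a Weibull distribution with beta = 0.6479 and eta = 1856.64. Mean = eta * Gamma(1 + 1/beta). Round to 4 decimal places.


beta = 0.6479, eta = 1856.64
1/beta = 1.5434
1 + 1/beta = 2.5434
Gamma(2.5434) = 1.3712
Mean = 1856.64 * 1.3712
Mean = 2545.8427

2545.8427


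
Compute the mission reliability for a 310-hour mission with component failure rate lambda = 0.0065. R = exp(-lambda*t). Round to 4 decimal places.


lambda = 0.0065
mission_time = 310
lambda * t = 0.0065 * 310 = 2.015
R = exp(-2.015)
R = 0.1333

0.1333


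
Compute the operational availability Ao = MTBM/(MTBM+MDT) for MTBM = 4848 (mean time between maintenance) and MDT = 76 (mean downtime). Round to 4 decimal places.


MTBM = 4848
MDT = 76
MTBM + MDT = 4924
Ao = 4848 / 4924
Ao = 0.9846

0.9846


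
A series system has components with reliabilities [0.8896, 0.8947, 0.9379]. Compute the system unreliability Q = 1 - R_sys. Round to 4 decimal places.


Components: [0.8896, 0.8947, 0.9379]
After component 1: product = 0.8896
After component 2: product = 0.7959
After component 3: product = 0.7465
R_sys = 0.7465
Q = 1 - 0.7465 = 0.2535

0.2535


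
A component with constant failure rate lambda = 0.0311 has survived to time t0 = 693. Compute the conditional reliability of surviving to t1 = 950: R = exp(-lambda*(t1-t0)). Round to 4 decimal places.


lambda = 0.0311
t0 = 693, t1 = 950
t1 - t0 = 257
lambda * (t1-t0) = 0.0311 * 257 = 7.9927
R = exp(-7.9927)
R = 0.0003

0.0003


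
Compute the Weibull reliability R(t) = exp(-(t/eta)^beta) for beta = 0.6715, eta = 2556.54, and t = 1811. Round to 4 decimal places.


beta = 0.6715, eta = 2556.54, t = 1811
t/eta = 1811 / 2556.54 = 0.7084
(t/eta)^beta = 0.7084^0.6715 = 0.7933
R(t) = exp(-0.7933)
R(t) = 0.4523

0.4523


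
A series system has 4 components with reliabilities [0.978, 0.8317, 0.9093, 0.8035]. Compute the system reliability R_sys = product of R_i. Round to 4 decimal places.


Components: [0.978, 0.8317, 0.9093, 0.8035]
After component 1 (R=0.978): product = 0.978
After component 2 (R=0.8317): product = 0.8134
After component 3 (R=0.9093): product = 0.7396
After component 4 (R=0.8035): product = 0.5943
R_sys = 0.5943

0.5943


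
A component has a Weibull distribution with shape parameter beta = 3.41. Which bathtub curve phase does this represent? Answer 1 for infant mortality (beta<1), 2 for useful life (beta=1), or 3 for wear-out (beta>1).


beta = 3.41
Compare beta to 1:
beta < 1 => infant mortality (phase 1)
beta = 1 => useful life (phase 2)
beta > 1 => wear-out (phase 3)
Since beta = 3.41, this is wear-out (increasing failure rate)
Phase = 3

3


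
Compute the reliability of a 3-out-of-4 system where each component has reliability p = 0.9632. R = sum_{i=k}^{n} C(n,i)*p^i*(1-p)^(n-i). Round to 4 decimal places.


k = 3, n = 4, p = 0.9632
i=3: C(4,3)=4 * 0.9632^3 * 0.0368^1 = 0.1315
i=4: C(4,4)=1 * 0.9632^4 * 0.0368^0 = 0.8607
R = sum of terms = 0.9923

0.9923


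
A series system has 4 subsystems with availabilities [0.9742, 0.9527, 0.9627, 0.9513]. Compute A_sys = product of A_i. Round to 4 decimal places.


Subsystems: [0.9742, 0.9527, 0.9627, 0.9513]
After subsystem 1 (A=0.9742): product = 0.9742
After subsystem 2 (A=0.9527): product = 0.9281
After subsystem 3 (A=0.9627): product = 0.8935
After subsystem 4 (A=0.9513): product = 0.85
A_sys = 0.85

0.85


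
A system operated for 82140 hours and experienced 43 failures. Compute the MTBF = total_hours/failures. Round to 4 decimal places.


total_hours = 82140
failures = 43
MTBF = 82140 / 43
MTBF = 1910.2326

1910.2326


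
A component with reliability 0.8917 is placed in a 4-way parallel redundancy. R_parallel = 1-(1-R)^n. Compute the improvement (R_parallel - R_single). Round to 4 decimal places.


R_single = 0.8917, n = 4
1 - R_single = 0.1083
(1 - R_single)^n = 0.1083^4 = 0.0001
R_parallel = 1 - 0.0001 = 0.9999
Improvement = 0.9999 - 0.8917
Improvement = 0.1082

0.1082


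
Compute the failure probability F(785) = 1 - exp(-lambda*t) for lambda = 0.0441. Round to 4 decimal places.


lambda = 0.0441, t = 785
lambda * t = 34.6185
exp(-34.6185) = 0.0
F(t) = 1 - 0.0
F(t) = 1.0

1.0


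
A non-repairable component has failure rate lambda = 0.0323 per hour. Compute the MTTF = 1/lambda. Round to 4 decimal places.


lambda = 0.0323
MTTF = 1 / 0.0323
MTTF = 30.9598

30.9598


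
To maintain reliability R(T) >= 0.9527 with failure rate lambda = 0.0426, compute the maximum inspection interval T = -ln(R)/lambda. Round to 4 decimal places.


R_target = 0.9527
lambda = 0.0426
-ln(0.9527) = 0.0485
T = 0.0485 / 0.0426
T = 1.1374

1.1374


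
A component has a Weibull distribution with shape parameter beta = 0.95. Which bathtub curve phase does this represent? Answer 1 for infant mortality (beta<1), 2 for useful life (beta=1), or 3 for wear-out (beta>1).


beta = 0.95
Compare beta to 1:
beta < 1 => infant mortality (phase 1)
beta = 1 => useful life (phase 2)
beta > 1 => wear-out (phase 3)
Since beta = 0.95, this is infant mortality (decreasing failure rate)
Phase = 1

1


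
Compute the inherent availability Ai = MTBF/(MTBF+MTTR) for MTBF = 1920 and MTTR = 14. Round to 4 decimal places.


MTBF = 1920
MTTR = 14
MTBF + MTTR = 1934
Ai = 1920 / 1934
Ai = 0.9928

0.9928


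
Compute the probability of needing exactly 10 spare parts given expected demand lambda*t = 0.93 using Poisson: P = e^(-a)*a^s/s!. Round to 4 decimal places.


a = 0.93, s = 10
e^(-a) = e^(-0.93) = 0.3946
a^s = 0.93^10 = 0.484
s! = 3628800
P = 0.3946 * 0.484 / 3628800
P = 0.0

0.0


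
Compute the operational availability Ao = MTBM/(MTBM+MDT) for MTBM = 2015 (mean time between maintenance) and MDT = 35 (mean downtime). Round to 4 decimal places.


MTBM = 2015
MDT = 35
MTBM + MDT = 2050
Ao = 2015 / 2050
Ao = 0.9829

0.9829


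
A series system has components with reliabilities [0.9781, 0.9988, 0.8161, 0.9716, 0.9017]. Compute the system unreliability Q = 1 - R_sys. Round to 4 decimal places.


Components: [0.9781, 0.9988, 0.8161, 0.9716, 0.9017]
After component 1: product = 0.9781
After component 2: product = 0.9769
After component 3: product = 0.7973
After component 4: product = 0.7746
After component 5: product = 0.6985
R_sys = 0.6985
Q = 1 - 0.6985 = 0.3015

0.3015


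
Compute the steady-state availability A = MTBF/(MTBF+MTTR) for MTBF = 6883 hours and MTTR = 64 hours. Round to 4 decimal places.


MTBF = 6883
MTTR = 64
MTBF + MTTR = 6947
A = 6883 / 6947
A = 0.9908

0.9908


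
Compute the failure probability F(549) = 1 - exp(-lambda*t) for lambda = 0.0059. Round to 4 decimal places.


lambda = 0.0059, t = 549
lambda * t = 3.2391
exp(-3.2391) = 0.0392
F(t) = 1 - 0.0392
F(t) = 0.9608

0.9608


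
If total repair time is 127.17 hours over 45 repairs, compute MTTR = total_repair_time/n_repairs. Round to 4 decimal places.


total_repair_time = 127.17
n_repairs = 45
MTTR = 127.17 / 45
MTTR = 2.826

2.826


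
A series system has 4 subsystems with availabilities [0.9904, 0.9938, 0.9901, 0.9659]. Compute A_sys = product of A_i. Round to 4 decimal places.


Subsystems: [0.9904, 0.9938, 0.9901, 0.9659]
After subsystem 1 (A=0.9904): product = 0.9904
After subsystem 2 (A=0.9938): product = 0.9843
After subsystem 3 (A=0.9901): product = 0.9745
After subsystem 4 (A=0.9659): product = 0.9413
A_sys = 0.9413

0.9413


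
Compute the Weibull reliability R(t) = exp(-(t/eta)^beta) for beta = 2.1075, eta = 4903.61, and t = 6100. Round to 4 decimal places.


beta = 2.1075, eta = 4903.61, t = 6100
t/eta = 6100 / 4903.61 = 1.244
(t/eta)^beta = 1.244^2.1075 = 1.5842
R(t) = exp(-1.5842)
R(t) = 0.2051

0.2051


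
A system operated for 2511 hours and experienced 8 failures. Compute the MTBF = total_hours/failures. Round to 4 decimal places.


total_hours = 2511
failures = 8
MTBF = 2511 / 8
MTBF = 313.875

313.875


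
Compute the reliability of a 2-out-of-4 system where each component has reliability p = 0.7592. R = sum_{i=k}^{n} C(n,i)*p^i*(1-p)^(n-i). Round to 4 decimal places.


k = 2, n = 4, p = 0.7592
i=2: C(4,2)=6 * 0.7592^2 * 0.2408^2 = 0.2005
i=3: C(4,3)=4 * 0.7592^3 * 0.2408^1 = 0.4215
i=4: C(4,4)=1 * 0.7592^4 * 0.2408^0 = 0.3322
R = sum of terms = 0.9542

0.9542


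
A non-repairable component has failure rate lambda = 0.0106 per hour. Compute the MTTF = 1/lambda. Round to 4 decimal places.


lambda = 0.0106
MTTF = 1 / 0.0106
MTTF = 94.3396

94.3396


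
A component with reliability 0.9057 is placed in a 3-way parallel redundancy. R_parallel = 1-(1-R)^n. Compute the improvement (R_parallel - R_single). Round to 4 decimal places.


R_single = 0.9057, n = 3
1 - R_single = 0.0943
(1 - R_single)^n = 0.0943^3 = 0.0008
R_parallel = 1 - 0.0008 = 0.9992
Improvement = 0.9992 - 0.9057
Improvement = 0.0935

0.0935


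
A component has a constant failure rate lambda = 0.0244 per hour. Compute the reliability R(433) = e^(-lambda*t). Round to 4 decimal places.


lambda = 0.0244
t = 433
lambda * t = 10.5652
R(t) = e^(-10.5652)
R(t) = 0.0

0.0


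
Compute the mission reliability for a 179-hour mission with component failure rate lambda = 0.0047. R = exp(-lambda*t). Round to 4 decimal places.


lambda = 0.0047
mission_time = 179
lambda * t = 0.0047 * 179 = 0.8413
R = exp(-0.8413)
R = 0.4311

0.4311


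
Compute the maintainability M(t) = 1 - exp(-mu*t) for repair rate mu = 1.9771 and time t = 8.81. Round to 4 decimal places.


mu = 1.9771, t = 8.81
mu * t = 1.9771 * 8.81 = 17.4183
exp(-17.4183) = 0.0
M(t) = 1 - 0.0
M(t) = 1.0

1.0


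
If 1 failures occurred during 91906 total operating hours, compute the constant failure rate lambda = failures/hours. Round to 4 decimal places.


failures = 1
total_hours = 91906
lambda = 1 / 91906
lambda = 0.0

0.0


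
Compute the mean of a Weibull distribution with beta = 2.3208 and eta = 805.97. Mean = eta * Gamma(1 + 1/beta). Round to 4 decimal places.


beta = 2.3208, eta = 805.97
1/beta = 0.4309
1 + 1/beta = 1.4309
Gamma(1.4309) = 0.886
Mean = 805.97 * 0.886
Mean = 714.0993

714.0993


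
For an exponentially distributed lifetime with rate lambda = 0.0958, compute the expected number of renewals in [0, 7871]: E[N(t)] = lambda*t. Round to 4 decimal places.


lambda = 0.0958
t = 7871
E[N(t)] = lambda * t
E[N(t)] = 0.0958 * 7871
E[N(t)] = 754.0418

754.0418


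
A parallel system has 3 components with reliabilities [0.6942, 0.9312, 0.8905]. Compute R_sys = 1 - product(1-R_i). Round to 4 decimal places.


Components: [0.6942, 0.9312, 0.8905]
(1 - 0.6942) = 0.3058, running product = 0.3058
(1 - 0.9312) = 0.0688, running product = 0.021
(1 - 0.8905) = 0.1095, running product = 0.0023
Product of (1-R_i) = 0.0023
R_sys = 1 - 0.0023 = 0.9977

0.9977


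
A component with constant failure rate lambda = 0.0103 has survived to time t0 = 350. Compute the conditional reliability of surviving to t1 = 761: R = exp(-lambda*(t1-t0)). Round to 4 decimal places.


lambda = 0.0103
t0 = 350, t1 = 761
t1 - t0 = 411
lambda * (t1-t0) = 0.0103 * 411 = 4.2333
R = exp(-4.2333)
R = 0.0145

0.0145


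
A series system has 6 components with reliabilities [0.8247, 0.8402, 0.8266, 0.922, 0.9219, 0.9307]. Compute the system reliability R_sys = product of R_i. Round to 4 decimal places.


Components: [0.8247, 0.8402, 0.8266, 0.922, 0.9219, 0.9307]
After component 1 (R=0.8247): product = 0.8247
After component 2 (R=0.8402): product = 0.6929
After component 3 (R=0.8266): product = 0.5728
After component 4 (R=0.922): product = 0.5281
After component 5 (R=0.9219): product = 0.4868
After component 6 (R=0.9307): product = 0.4531
R_sys = 0.4531

0.4531


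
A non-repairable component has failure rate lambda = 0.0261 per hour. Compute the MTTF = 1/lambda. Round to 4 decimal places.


lambda = 0.0261
MTTF = 1 / 0.0261
MTTF = 38.3142

38.3142


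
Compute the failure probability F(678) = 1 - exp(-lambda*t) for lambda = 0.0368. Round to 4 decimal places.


lambda = 0.0368, t = 678
lambda * t = 24.9504
exp(-24.9504) = 0.0
F(t) = 1 - 0.0
F(t) = 1.0

1.0


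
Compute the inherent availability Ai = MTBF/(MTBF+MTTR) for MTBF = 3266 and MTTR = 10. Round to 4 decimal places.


MTBF = 3266
MTTR = 10
MTBF + MTTR = 3276
Ai = 3266 / 3276
Ai = 0.9969

0.9969


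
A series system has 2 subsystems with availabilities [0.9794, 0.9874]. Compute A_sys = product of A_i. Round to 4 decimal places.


Subsystems: [0.9794, 0.9874]
After subsystem 1 (A=0.9794): product = 0.9794
After subsystem 2 (A=0.9874): product = 0.9671
A_sys = 0.9671

0.9671


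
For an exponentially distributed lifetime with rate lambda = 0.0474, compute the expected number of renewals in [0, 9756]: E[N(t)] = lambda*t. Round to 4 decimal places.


lambda = 0.0474
t = 9756
E[N(t)] = lambda * t
E[N(t)] = 0.0474 * 9756
E[N(t)] = 462.4344

462.4344


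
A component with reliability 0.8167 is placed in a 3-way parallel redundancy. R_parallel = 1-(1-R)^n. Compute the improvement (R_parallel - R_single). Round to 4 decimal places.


R_single = 0.8167, n = 3
1 - R_single = 0.1833
(1 - R_single)^n = 0.1833^3 = 0.0062
R_parallel = 1 - 0.0062 = 0.9938
Improvement = 0.9938 - 0.8167
Improvement = 0.1771

0.1771


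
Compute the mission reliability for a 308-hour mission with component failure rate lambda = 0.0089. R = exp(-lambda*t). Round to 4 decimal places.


lambda = 0.0089
mission_time = 308
lambda * t = 0.0089 * 308 = 2.7412
R = exp(-2.7412)
R = 0.0645

0.0645


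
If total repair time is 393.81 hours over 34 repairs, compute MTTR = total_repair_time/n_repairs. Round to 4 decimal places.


total_repair_time = 393.81
n_repairs = 34
MTTR = 393.81 / 34
MTTR = 11.5826

11.5826


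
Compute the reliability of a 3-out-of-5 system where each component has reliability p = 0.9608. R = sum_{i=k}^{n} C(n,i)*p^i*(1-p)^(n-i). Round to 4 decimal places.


k = 3, n = 5, p = 0.9608
i=3: C(5,3)=10 * 0.9608^3 * 0.0392^2 = 0.0136
i=4: C(5,4)=5 * 0.9608^4 * 0.0392^1 = 0.167
i=5: C(5,5)=1 * 0.9608^5 * 0.0392^0 = 0.8188
R = sum of terms = 0.9994

0.9994


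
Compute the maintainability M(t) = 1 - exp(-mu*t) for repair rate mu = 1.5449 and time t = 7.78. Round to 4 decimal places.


mu = 1.5449, t = 7.78
mu * t = 1.5449 * 7.78 = 12.0193
exp(-12.0193) = 0.0
M(t) = 1 - 0.0
M(t) = 1.0

1.0


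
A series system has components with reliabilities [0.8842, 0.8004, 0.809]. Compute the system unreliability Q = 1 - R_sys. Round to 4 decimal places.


Components: [0.8842, 0.8004, 0.809]
After component 1: product = 0.8842
After component 2: product = 0.7077
After component 3: product = 0.5725
R_sys = 0.5725
Q = 1 - 0.5725 = 0.4275

0.4275


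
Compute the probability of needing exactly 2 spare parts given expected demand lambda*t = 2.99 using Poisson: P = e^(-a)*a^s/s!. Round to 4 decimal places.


a = 2.99, s = 2
e^(-a) = e^(-2.99) = 0.0503
a^s = 2.99^2 = 8.9401
s! = 2
P = 0.0503 * 8.9401 / 2
P = 0.2248

0.2248


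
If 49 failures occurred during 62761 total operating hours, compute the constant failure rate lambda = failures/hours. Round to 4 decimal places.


failures = 49
total_hours = 62761
lambda = 49 / 62761
lambda = 0.0008

0.0008


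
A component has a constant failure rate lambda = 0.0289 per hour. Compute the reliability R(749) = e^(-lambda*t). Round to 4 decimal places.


lambda = 0.0289
t = 749
lambda * t = 21.6461
R(t) = e^(-21.6461)
R(t) = 0.0

0.0


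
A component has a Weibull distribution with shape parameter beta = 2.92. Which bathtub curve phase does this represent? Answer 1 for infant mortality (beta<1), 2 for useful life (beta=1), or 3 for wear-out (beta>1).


beta = 2.92
Compare beta to 1:
beta < 1 => infant mortality (phase 1)
beta = 1 => useful life (phase 2)
beta > 1 => wear-out (phase 3)
Since beta = 2.92, this is wear-out (increasing failure rate)
Phase = 3

3


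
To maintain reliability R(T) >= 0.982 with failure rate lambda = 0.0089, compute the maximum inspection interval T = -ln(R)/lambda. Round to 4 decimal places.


R_target = 0.982
lambda = 0.0089
-ln(0.982) = 0.0182
T = 0.0182 / 0.0089
T = 2.0409

2.0409


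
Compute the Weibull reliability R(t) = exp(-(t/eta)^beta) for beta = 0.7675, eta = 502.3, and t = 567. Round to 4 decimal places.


beta = 0.7675, eta = 502.3, t = 567
t/eta = 567 / 502.3 = 1.1288
(t/eta)^beta = 1.1288^0.7675 = 1.0975
R(t) = exp(-1.0975)
R(t) = 0.3337

0.3337


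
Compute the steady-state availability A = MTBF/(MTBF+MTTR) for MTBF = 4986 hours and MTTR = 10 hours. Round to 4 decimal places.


MTBF = 4986
MTTR = 10
MTBF + MTTR = 4996
A = 4986 / 4996
A = 0.998

0.998


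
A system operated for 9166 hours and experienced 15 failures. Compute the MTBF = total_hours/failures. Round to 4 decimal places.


total_hours = 9166
failures = 15
MTBF = 9166 / 15
MTBF = 611.0667

611.0667


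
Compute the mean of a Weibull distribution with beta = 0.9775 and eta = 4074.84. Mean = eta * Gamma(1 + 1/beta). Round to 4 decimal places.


beta = 0.9775, eta = 4074.84
1/beta = 1.023
1 + 1/beta = 2.023
Gamma(2.023) = 1.01
Mean = 4074.84 * 1.01
Mean = 4115.388

4115.388


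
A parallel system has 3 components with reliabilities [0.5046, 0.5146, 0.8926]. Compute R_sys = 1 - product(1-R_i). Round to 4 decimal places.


Components: [0.5046, 0.5146, 0.8926]
(1 - 0.5046) = 0.4954, running product = 0.4954
(1 - 0.5146) = 0.4854, running product = 0.2405
(1 - 0.8926) = 0.1074, running product = 0.0258
Product of (1-R_i) = 0.0258
R_sys = 1 - 0.0258 = 0.9742

0.9742
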